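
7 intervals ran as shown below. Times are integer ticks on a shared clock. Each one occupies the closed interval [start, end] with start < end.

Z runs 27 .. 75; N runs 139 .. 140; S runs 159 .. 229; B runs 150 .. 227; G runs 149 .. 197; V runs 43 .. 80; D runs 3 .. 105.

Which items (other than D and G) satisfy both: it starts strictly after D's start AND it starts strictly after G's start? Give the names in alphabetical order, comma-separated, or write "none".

B, S

Conditions: its start is strictly after D's start (X.start > 3) AND its start is strictly after G's start (X.start > 149).
B: start 150 > 3? ✓; start 150 > 149? ✓ → yes.
N: start 139 > 3? ✓; start 139 > 149? ✗ → no.
S: start 159 > 3? ✓; start 159 > 149? ✓ → yes.
V: start 43 > 3? ✓; start 43 > 149? ✗ → no.
Z: start 27 > 3? ✓; start 27 > 149? ✗ → no.
Result: B, S.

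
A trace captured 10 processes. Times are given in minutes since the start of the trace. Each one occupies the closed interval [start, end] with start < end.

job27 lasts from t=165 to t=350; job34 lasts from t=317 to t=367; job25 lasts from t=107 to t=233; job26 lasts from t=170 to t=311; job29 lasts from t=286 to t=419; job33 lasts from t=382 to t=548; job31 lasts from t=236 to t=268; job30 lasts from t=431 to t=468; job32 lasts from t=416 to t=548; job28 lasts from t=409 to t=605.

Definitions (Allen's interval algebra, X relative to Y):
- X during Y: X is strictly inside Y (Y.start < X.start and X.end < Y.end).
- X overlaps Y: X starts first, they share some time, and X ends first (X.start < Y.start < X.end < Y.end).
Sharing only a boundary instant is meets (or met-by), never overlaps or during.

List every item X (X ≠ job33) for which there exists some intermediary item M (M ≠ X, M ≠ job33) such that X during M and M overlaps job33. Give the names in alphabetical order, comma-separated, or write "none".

Target job33 = [t=382, t=548].
Intermediaries M with M overlaps job33: job29.
Via job29 — items with X during job29: job34.
Union: job34.

job34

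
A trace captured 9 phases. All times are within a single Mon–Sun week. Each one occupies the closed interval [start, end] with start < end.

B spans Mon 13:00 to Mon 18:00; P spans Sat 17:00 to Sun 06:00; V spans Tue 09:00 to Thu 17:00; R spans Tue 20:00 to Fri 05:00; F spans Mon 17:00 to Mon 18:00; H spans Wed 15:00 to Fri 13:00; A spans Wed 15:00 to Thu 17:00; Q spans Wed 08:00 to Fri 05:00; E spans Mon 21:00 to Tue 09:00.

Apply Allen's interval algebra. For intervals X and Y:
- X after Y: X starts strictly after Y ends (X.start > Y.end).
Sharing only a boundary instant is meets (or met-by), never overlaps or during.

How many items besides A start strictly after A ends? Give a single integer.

Target A = [Wed 15:00, Thu 17:00].
B [Mon 13:00, Mon 18:00] → before → no.
E [Mon 21:00, Tue 09:00] → before → no.
F [Mon 17:00, Mon 18:00] → before → no.
H [Wed 15:00, Fri 13:00] → started-by → no.
P [Sat 17:00, Sun 06:00] → after → counts.
Q [Wed 08:00, Fri 05:00] → contains → no.
R [Tue 20:00, Fri 05:00] → contains → no.
V [Tue 09:00, Thu 17:00] → finished-by → no.
Total: 1.

1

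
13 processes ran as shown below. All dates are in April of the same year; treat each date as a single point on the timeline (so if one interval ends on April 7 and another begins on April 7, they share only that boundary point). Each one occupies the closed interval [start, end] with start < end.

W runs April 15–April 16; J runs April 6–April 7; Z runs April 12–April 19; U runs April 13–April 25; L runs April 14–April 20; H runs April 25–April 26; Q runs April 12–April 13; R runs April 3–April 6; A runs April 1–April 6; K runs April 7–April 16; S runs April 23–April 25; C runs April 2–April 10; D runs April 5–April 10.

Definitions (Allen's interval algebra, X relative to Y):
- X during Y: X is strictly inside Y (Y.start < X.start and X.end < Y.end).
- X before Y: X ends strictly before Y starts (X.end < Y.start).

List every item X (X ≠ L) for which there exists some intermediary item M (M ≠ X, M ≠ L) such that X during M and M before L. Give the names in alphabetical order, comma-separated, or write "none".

Target L = [April 14, April 20].
Intermediaries M with M before L: A, C, D, J, Q, R.
Via A — items with X during A: none.
Via C — items with X during C: J, R.
Via D — items with X during D: J.
Via J — items with X during J: none.
Via Q — items with X during Q: none.
Via R — items with X during R: none.
Union: J, R.

J, R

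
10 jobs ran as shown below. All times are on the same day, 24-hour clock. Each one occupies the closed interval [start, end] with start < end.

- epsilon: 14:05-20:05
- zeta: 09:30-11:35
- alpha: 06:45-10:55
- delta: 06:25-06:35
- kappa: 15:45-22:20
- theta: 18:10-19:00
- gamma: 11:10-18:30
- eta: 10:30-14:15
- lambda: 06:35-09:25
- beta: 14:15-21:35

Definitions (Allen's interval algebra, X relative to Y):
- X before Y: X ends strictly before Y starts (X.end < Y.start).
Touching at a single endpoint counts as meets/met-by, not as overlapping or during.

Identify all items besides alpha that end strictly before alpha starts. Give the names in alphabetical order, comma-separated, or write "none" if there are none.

Target alpha = [06:45, 10:55].
beta [14:15, 21:35] → after → no.
delta [06:25, 06:35] → before → yes.
epsilon [14:05, 20:05] → after → no.
eta [10:30, 14:15] → overlapped-by → no.
gamma [11:10, 18:30] → after → no.
kappa [15:45, 22:20] → after → no.
lambda [06:35, 09:25] → overlaps → no.
theta [18:10, 19:00] → after → no.
zeta [09:30, 11:35] → overlapped-by → no.
Result: delta.

delta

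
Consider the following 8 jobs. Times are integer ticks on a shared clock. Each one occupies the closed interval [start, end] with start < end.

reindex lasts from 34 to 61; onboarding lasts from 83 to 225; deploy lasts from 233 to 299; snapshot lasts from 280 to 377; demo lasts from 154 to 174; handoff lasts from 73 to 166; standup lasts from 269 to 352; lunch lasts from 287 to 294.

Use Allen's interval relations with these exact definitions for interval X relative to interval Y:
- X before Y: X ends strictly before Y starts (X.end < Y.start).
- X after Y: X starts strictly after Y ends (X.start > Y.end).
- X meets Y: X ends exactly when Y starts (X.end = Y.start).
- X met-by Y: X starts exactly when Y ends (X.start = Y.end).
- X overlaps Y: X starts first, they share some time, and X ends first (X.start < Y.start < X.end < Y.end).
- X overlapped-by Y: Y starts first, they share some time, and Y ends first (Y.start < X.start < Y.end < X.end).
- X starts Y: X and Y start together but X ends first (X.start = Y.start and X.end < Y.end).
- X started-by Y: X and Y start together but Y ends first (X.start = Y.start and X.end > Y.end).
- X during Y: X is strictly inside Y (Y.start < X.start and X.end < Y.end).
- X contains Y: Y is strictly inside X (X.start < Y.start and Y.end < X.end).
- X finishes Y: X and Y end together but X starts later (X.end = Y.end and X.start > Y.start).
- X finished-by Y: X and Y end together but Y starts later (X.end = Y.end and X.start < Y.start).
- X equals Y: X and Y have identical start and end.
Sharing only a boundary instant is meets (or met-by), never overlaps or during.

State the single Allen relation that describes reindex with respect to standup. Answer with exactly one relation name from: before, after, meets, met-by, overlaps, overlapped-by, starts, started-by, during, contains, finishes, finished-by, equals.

reindex = [34, 61]; standup = [269, 352].
Compare endpoints: reindex.start < standup.start, reindex.start < standup.end, reindex.end < standup.start, reindex.end < standup.end.
That pattern is 'before'.

before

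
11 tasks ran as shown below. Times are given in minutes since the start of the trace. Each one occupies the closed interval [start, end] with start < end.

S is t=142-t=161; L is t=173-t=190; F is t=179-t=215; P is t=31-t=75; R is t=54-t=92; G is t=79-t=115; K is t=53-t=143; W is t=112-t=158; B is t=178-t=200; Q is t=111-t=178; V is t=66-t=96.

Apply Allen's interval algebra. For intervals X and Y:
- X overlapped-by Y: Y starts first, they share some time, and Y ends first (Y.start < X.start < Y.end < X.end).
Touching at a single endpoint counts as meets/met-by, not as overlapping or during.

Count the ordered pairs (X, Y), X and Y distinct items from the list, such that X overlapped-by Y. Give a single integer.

16

Checking all 110 ordered pairs for relation 'overlapped-by'; matching pairs in alphabetical order:
(B, L): B overlapped-by L ✓
(F, B): F overlapped-by B ✓
(F, L): F overlapped-by L ✓
(G, R): G overlapped-by R ✓
(G, V): G overlapped-by V ✓
(K, P): K overlapped-by P ✓
(L, Q): L overlapped-by Q ✓
(Q, G): Q overlapped-by G ✓
(Q, K): Q overlapped-by K ✓
(R, P): R overlapped-by P ✓
(S, K): S overlapped-by K ✓
(S, W): S overlapped-by W ✓
(V, P): V overlapped-by P ✓
(V, R): V overlapped-by R ✓
(W, G): W overlapped-by G ✓
(W, K): W overlapped-by K ✓
Count: 16.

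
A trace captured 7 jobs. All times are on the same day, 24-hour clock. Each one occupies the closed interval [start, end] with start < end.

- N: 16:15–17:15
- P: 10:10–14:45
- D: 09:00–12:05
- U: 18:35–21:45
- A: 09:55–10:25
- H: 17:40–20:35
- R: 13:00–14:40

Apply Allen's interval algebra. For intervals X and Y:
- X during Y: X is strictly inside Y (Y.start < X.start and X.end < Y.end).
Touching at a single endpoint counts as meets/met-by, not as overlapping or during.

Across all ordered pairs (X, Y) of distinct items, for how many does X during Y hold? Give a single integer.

Checking all 42 ordered pairs for relation 'during'; matching pairs in alphabetical order:
(A, D): A during D ✓
(R, P): R during P ✓
Count: 2.

2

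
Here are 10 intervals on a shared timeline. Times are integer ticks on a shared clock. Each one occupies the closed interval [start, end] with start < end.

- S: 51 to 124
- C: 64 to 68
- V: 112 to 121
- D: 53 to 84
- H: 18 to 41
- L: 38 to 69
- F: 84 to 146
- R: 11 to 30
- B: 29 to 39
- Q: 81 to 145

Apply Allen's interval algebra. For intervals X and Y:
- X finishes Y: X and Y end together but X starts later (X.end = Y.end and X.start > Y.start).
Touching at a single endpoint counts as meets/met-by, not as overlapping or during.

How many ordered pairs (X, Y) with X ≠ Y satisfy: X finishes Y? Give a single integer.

Checking all 90 ordered pairs for relation 'finishes'; matching pairs in alphabetical order:
No pair satisfies it.
Count: 0.

0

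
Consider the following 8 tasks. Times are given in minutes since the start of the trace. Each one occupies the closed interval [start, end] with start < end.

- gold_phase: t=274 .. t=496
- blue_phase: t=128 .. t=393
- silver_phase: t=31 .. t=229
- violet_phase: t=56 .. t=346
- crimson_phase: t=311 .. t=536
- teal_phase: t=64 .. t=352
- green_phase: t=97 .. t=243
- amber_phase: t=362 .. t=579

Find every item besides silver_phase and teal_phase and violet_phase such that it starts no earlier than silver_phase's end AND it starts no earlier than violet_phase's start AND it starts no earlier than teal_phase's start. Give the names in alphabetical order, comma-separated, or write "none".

amber_phase, crimson_phase, gold_phase

Conditions: its start is no earlier than silver_phase's end (X.start >= t=229) AND its start is no earlier than violet_phase's start (X.start >= t=56) AND its start is no earlier than teal_phase's start (X.start >= t=64).
amber_phase: start t=362 >= t=229? ✓; start t=362 >= t=56? ✓; start t=362 >= t=64? ✓ → yes.
blue_phase: start t=128 >= t=229? ✗; start t=128 >= t=56? ✓; start t=128 >= t=64? ✓ → no.
crimson_phase: start t=311 >= t=229? ✓; start t=311 >= t=56? ✓; start t=311 >= t=64? ✓ → yes.
gold_phase: start t=274 >= t=229? ✓; start t=274 >= t=56? ✓; start t=274 >= t=64? ✓ → yes.
green_phase: start t=97 >= t=229? ✗; start t=97 >= t=56? ✓; start t=97 >= t=64? ✓ → no.
Result: amber_phase, crimson_phase, gold_phase.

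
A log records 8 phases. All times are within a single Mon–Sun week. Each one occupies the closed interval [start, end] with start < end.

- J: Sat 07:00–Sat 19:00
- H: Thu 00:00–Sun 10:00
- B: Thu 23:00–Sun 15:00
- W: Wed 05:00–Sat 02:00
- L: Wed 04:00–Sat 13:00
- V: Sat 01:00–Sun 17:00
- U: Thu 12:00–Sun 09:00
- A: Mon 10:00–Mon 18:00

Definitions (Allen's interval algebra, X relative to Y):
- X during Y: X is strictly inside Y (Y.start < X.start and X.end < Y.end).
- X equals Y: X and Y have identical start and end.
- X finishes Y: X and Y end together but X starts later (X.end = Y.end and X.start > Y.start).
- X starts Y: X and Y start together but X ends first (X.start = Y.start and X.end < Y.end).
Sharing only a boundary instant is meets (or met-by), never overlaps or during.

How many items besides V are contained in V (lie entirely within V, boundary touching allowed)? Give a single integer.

Target V = [Sat 01:00, Sun 17:00].
A [Mon 10:00, Mon 18:00] → before → no.
B [Thu 23:00, Sun 15:00] → overlaps → no.
H [Thu 00:00, Sun 10:00] → overlaps → no.
J [Sat 07:00, Sat 19:00] → during → counts.
L [Wed 04:00, Sat 13:00] → overlaps → no.
U [Thu 12:00, Sun 09:00] → overlaps → no.
W [Wed 05:00, Sat 02:00] → overlaps → no.
Total: 1.

1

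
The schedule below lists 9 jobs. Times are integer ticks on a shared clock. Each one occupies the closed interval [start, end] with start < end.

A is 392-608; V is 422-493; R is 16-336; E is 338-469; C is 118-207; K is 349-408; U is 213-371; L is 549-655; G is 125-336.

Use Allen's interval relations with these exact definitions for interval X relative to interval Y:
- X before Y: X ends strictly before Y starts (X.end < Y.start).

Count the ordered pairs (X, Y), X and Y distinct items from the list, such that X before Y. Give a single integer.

23

Checking all 72 ordered pairs for relation 'before'; matching pairs in alphabetical order:
(C, A): C before A ✓
(C, E): C before E ✓
(C, K): C before K ✓
(C, L): C before L ✓
(C, U): C before U ✓
(C, V): C before V ✓
(E, L): E before L ✓
(G, A): G before A ✓
(G, E): G before E ✓
(G, K): G before K ✓
(G, L): G before L ✓
(G, V): G before V ✓
(K, L): K before L ✓
(K, V): K before V ✓
(R, A): R before A ✓
(R, E): R before E ✓
(R, K): R before K ✓
(R, L): R before L ✓
(R, V): R before V ✓
(U, A): U before A ✓
(U, L): U before L ✓
(U, V): U before V ✓
(V, L): V before L ✓
Count: 23.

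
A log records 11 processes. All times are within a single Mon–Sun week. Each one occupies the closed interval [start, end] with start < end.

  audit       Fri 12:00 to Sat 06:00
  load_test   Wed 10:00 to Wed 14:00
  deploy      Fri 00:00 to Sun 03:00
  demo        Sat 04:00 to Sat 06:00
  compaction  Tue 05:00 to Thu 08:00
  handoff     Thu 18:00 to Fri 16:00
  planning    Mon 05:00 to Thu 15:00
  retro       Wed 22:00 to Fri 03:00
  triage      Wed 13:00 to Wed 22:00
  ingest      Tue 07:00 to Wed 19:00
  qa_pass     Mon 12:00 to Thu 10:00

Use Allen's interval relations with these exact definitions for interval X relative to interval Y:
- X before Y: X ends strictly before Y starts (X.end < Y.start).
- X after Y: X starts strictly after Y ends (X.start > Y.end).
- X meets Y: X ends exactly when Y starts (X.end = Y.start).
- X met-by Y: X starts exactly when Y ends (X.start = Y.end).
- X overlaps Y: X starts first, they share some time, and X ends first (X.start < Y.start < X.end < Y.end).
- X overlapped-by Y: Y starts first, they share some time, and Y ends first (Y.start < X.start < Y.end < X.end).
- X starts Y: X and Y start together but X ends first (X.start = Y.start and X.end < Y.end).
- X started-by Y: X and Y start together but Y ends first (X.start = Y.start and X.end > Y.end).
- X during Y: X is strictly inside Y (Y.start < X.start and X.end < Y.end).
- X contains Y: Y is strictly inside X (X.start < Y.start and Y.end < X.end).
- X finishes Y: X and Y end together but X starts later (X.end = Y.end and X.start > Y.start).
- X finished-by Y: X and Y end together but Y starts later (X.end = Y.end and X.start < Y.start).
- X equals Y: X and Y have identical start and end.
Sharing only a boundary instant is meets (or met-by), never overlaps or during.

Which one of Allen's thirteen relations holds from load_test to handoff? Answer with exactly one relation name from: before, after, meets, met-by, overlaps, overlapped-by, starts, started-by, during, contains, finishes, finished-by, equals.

load_test = [Wed 10:00, Wed 14:00]; handoff = [Thu 18:00, Fri 16:00].
Compare endpoints: load_test.start < handoff.start, load_test.start < handoff.end, load_test.end < handoff.start, load_test.end < handoff.end.
That pattern is 'before'.

before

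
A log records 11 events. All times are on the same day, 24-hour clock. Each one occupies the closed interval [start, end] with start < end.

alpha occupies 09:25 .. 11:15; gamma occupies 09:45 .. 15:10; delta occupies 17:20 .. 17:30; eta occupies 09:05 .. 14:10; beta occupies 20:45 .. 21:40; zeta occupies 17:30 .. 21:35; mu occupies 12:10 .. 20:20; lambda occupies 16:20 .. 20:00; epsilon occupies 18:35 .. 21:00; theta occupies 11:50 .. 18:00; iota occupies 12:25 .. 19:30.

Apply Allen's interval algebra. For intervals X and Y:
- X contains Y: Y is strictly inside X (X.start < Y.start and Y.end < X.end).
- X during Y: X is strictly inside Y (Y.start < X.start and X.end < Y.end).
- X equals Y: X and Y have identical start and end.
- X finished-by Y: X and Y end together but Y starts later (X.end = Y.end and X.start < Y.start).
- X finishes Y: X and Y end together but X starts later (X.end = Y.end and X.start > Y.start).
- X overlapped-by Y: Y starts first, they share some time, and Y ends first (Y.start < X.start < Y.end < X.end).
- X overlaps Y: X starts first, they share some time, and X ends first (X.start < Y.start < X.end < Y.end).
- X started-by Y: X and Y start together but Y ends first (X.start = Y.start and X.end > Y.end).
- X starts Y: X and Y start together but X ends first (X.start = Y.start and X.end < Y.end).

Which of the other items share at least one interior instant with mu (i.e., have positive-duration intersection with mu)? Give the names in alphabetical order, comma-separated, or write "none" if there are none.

delta, epsilon, eta, gamma, iota, lambda, theta, zeta

Target mu = [12:10, 20:20].
alpha [09:25, 11:15] → before → no.
beta [20:45, 21:40] → after → no.
delta [17:20, 17:30] → during → yes.
epsilon [18:35, 21:00] → overlapped-by → yes.
eta [09:05, 14:10] → overlaps → yes.
gamma [09:45, 15:10] → overlaps → yes.
iota [12:25, 19:30] → during → yes.
lambda [16:20, 20:00] → during → yes.
theta [11:50, 18:00] → overlaps → yes.
zeta [17:30, 21:35] → overlapped-by → yes.
Result: delta, epsilon, eta, gamma, iota, lambda, theta, zeta.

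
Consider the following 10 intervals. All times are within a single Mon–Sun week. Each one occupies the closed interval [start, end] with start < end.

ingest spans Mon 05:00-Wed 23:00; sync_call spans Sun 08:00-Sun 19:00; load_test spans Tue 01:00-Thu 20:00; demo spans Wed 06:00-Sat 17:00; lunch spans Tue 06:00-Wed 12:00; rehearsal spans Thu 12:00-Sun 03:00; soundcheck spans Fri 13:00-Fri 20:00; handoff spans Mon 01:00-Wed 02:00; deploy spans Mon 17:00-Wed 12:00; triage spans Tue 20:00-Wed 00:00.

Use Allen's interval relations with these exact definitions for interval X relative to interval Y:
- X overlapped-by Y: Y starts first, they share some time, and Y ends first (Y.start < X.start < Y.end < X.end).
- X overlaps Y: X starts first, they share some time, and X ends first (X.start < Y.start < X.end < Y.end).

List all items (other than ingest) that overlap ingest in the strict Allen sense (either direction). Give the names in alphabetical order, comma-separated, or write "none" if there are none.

demo, handoff, load_test

Target ingest = [Mon 05:00, Wed 23:00].
demo [Wed 06:00, Sat 17:00] → overlapped-by → yes.
deploy [Mon 17:00, Wed 12:00] → during → no.
handoff [Mon 01:00, Wed 02:00] → overlaps → yes.
load_test [Tue 01:00, Thu 20:00] → overlapped-by → yes.
lunch [Tue 06:00, Wed 12:00] → during → no.
rehearsal [Thu 12:00, Sun 03:00] → after → no.
soundcheck [Fri 13:00, Fri 20:00] → after → no.
sync_call [Sun 08:00, Sun 19:00] → after → no.
triage [Tue 20:00, Wed 00:00] → during → no.
Result: demo, handoff, load_test.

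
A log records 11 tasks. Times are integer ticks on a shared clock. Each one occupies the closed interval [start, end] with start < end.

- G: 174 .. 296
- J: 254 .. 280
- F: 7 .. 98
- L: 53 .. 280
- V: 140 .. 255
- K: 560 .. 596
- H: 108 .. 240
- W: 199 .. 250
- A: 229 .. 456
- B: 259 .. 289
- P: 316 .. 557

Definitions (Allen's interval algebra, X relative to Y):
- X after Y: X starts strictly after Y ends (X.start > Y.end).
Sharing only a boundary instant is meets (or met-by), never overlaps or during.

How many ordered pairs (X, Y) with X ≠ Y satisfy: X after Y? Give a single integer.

30

Checking all 110 ordered pairs for relation 'after'; matching pairs in alphabetical order:
(A, F): A after F ✓
(B, F): B after F ✓
(B, H): B after H ✓
(B, V): B after V ✓
(B, W): B after W ✓
(G, F): G after F ✓
(H, F): H after F ✓
(J, F): J after F ✓
(J, H): J after H ✓
(J, W): J after W ✓
(K, A): K after A ✓
(K, B): K after B ✓
(K, F): K after F ✓
(K, G): K after G ✓
(K, H): K after H ✓
(K, J): K after J ✓
(K, L): K after L ✓
(K, P): K after P ✓
(K, V): K after V ✓
(K, W): K after W ✓
(P, B): P after B ✓
(P, F): P after F ✓
(P, G): P after G ✓
(P, H): P after H ✓
... plus 6 further pairs not listed.
Count: 30.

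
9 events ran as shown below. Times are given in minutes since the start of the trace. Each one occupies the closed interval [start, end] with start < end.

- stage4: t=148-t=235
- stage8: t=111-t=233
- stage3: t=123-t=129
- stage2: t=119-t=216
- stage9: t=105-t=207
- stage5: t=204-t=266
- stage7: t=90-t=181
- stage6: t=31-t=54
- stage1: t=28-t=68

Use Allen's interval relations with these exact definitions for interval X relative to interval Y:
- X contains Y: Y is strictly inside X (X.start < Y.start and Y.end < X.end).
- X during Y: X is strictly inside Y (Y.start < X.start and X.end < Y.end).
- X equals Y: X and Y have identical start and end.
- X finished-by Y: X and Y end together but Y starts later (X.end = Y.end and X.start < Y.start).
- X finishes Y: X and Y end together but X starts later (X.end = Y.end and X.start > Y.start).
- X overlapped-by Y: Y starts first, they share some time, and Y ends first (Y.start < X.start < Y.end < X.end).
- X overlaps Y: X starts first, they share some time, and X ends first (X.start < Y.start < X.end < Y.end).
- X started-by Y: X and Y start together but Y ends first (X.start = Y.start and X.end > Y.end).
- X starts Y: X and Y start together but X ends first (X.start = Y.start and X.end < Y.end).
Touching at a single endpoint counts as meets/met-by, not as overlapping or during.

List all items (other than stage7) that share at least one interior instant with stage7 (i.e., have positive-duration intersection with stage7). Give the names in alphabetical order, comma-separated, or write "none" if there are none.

Target stage7 = [t=90, t=181].
stage1 [t=28, t=68] → before → no.
stage2 [t=119, t=216] → overlapped-by → yes.
stage3 [t=123, t=129] → during → yes.
stage4 [t=148, t=235] → overlapped-by → yes.
stage5 [t=204, t=266] → after → no.
stage6 [t=31, t=54] → before → no.
stage8 [t=111, t=233] → overlapped-by → yes.
stage9 [t=105, t=207] → overlapped-by → yes.
Result: stage2, stage3, stage4, stage8, stage9.

stage2, stage3, stage4, stage8, stage9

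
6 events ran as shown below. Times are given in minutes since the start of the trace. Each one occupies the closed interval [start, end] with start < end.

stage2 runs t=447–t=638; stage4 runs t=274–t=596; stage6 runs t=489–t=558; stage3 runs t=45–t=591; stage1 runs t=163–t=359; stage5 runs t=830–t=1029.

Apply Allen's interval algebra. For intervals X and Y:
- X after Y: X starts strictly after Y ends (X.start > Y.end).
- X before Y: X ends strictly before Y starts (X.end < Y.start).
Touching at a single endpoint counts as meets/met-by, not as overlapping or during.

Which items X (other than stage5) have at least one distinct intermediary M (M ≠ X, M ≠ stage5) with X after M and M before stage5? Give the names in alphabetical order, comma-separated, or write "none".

Target stage5 = [t=830, t=1029].
Intermediaries M with M before stage5: stage1, stage2, stage3, stage4, stage6.
Via stage1 — items with X after stage1: stage2, stage6.
Via stage2 — items with X after stage2: none.
Via stage3 — items with X after stage3: none.
Via stage4 — items with X after stage4: none.
Via stage6 — items with X after stage6: none.
Union: stage2, stage6.

stage2, stage6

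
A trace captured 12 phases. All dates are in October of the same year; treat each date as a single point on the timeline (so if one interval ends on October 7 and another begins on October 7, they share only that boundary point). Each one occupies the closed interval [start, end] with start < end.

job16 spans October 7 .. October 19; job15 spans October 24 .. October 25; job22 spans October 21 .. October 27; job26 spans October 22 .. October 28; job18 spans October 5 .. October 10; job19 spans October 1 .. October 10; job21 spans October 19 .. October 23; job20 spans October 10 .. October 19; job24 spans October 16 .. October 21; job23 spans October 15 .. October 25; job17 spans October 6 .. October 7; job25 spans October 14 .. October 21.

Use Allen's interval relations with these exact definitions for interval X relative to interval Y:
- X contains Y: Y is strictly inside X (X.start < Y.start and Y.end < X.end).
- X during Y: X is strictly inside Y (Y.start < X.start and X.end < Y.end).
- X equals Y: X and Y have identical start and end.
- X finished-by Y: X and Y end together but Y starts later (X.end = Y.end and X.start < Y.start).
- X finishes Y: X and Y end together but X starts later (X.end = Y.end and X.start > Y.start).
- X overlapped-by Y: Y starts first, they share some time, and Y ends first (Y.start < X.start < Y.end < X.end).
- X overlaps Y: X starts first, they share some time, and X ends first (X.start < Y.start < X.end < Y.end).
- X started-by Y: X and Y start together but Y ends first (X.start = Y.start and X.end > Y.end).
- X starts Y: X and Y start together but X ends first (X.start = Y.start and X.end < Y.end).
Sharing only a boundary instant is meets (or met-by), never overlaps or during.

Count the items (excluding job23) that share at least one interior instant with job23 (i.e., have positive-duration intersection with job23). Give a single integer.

Target job23 = [October 15, October 25].
job15 [October 24, October 25] → finishes → counts.
job16 [October 7, October 19] → overlaps → counts.
job17 [October 6, October 7] → before → no.
job18 [October 5, October 10] → before → no.
job19 [October 1, October 10] → before → no.
job20 [October 10, October 19] → overlaps → counts.
job21 [October 19, October 23] → during → counts.
job22 [October 21, October 27] → overlapped-by → counts.
job24 [October 16, October 21] → during → counts.
job25 [October 14, October 21] → overlaps → counts.
job26 [October 22, October 28] → overlapped-by → counts.
Total: 8.

8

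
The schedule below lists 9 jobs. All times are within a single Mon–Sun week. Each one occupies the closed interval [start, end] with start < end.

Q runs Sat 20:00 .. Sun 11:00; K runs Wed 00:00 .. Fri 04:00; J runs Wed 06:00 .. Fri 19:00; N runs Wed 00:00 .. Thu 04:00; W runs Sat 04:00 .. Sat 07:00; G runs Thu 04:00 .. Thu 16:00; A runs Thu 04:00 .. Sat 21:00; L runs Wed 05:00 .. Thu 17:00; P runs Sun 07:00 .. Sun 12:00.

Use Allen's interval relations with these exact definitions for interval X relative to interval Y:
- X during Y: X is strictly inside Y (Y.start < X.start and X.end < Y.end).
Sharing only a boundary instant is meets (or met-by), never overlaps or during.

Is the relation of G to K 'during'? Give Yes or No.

G = [Thu 04:00, Thu 16:00], K = [Wed 00:00, Fri 04:00].
Actual relation of G to K: during.
Asked whether 'during' holds → Yes.

Yes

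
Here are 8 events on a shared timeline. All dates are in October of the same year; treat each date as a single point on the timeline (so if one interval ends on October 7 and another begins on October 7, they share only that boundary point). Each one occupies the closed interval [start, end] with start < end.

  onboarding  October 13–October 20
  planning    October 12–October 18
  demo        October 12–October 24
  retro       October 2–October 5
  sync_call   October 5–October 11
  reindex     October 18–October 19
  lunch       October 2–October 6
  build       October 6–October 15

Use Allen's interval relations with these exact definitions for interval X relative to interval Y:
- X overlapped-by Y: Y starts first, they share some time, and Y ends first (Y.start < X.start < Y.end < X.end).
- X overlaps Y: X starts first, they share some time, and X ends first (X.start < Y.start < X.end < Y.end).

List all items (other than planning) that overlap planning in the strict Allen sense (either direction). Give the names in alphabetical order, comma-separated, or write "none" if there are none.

build, onboarding

Target planning = [October 12, October 18].
build [October 6, October 15] → overlaps → yes.
demo [October 12, October 24] → started-by → no.
lunch [October 2, October 6] → before → no.
onboarding [October 13, October 20] → overlapped-by → yes.
reindex [October 18, October 19] → met-by → no.
retro [October 2, October 5] → before → no.
sync_call [October 5, October 11] → before → no.
Result: build, onboarding.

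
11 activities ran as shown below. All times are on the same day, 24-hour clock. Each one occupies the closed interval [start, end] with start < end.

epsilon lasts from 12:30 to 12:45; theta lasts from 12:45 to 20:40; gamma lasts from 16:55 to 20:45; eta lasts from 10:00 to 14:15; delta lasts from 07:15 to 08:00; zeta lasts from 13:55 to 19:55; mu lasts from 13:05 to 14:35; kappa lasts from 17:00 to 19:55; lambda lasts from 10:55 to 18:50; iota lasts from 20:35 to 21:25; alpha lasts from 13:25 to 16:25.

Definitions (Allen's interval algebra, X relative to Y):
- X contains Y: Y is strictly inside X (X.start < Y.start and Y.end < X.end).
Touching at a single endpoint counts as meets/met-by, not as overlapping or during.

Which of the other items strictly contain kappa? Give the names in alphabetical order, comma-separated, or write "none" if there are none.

gamma, theta

Target kappa = [17:00, 19:55].
alpha [13:25, 16:25] → before → no.
delta [07:15, 08:00] → before → no.
epsilon [12:30, 12:45] → before → no.
eta [10:00, 14:15] → before → no.
gamma [16:55, 20:45] → contains → yes.
iota [20:35, 21:25] → after → no.
lambda [10:55, 18:50] → overlaps → no.
mu [13:05, 14:35] → before → no.
theta [12:45, 20:40] → contains → yes.
zeta [13:55, 19:55] → finished-by → no.
Result: gamma, theta.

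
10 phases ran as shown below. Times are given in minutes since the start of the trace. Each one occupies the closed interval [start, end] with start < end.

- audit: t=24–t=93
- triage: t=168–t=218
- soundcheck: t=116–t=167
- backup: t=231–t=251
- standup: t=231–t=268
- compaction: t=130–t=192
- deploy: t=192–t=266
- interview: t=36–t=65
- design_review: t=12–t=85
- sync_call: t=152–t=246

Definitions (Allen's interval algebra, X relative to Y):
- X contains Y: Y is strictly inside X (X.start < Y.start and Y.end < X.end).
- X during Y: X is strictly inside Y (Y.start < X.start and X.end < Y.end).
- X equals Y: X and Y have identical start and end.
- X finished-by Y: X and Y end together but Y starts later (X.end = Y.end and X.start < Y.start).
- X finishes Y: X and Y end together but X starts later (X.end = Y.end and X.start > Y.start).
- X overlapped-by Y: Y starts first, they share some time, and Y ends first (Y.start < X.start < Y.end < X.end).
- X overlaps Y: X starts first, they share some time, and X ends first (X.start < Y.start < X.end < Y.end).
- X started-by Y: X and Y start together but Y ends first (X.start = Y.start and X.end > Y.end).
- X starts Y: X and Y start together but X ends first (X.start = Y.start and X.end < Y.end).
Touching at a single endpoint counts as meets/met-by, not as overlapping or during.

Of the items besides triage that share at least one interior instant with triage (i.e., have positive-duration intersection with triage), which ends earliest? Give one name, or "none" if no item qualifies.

Target triage = [t=168, t=218].
audit [t=24, t=93] → before → excluded.
backup [t=231, t=251] → after → excluded.
compaction [t=130, t=192] → overlaps → candidate.
deploy [t=192, t=266] → overlapped-by → candidate.
design_review [t=12, t=85] → before → excluded.
interview [t=36, t=65] → before → excluded.
soundcheck [t=116, t=167] → before → excluded.
standup [t=231, t=268] → after → excluded.
sync_call [t=152, t=246] → contains → candidate.
Among candidates, earliest end is t=192 → compaction.

compaction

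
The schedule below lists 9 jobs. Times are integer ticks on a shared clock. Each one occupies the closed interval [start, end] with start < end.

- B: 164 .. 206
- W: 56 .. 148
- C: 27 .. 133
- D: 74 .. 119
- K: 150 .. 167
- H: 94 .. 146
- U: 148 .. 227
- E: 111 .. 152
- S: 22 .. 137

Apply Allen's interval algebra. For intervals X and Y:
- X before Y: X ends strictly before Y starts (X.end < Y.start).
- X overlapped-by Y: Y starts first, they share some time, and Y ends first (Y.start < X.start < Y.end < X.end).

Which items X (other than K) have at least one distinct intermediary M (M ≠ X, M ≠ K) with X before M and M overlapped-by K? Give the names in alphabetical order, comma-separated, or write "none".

Target K = [150, 167].
Intermediaries M with M overlapped-by K: B.
Via B — items with X before B: C, D, E, H, S, W.
Union: C, D, E, H, S, W.

C, D, E, H, S, W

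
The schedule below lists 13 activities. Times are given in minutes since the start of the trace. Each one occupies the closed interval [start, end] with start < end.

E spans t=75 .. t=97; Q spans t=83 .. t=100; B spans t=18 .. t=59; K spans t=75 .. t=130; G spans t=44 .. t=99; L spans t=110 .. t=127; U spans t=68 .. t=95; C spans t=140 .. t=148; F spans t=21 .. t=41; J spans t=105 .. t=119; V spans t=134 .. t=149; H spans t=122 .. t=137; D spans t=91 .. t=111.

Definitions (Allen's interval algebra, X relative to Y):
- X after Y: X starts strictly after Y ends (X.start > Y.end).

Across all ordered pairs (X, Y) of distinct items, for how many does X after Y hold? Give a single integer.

Checking all 156 ordered pairs for relation 'after'; matching pairs in alphabetical order:
(C, B): C after B ✓
(C, D): C after D ✓
(C, E): C after E ✓
(C, F): C after F ✓
(C, G): C after G ✓
(C, H): C after H ✓
(C, J): C after J ✓
(C, K): C after K ✓
(C, L): C after L ✓
(C, Q): C after Q ✓
(C, U): C after U ✓
(D, B): D after B ✓
(D, F): D after F ✓
(E, B): E after B ✓
(E, F): E after F ✓
(G, F): G after F ✓
(H, B): H after B ✓
(H, D): H after D ✓
(H, E): H after E ✓
(H, F): H after F ✓
(H, G): H after G ✓
(H, J): H after J ✓
(H, Q): H after Q ✓
(H, U): H after U ✓
... plus 28 further pairs not listed.
Count: 52.

52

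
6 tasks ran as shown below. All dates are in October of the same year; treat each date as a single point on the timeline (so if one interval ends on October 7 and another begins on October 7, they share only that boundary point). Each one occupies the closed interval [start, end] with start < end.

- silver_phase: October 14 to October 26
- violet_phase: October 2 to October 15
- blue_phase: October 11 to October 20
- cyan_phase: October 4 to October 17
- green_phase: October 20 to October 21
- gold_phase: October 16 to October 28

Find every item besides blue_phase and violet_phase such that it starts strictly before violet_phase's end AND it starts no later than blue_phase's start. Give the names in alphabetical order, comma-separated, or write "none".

cyan_phase

Conditions: its start is strictly before violet_phase's end (X.start < October 15) AND its start is no later than blue_phase's start (X.start <= October 11).
cyan_phase: start October 4 < October 15? ✓; start October 4 <= October 11? ✓ → yes.
gold_phase: start October 16 < October 15? ✗; start October 16 <= October 11? ✗ → no.
green_phase: start October 20 < October 15? ✗; start October 20 <= October 11? ✗ → no.
silver_phase: start October 14 < October 15? ✓; start October 14 <= October 11? ✗ → no.
Result: cyan_phase.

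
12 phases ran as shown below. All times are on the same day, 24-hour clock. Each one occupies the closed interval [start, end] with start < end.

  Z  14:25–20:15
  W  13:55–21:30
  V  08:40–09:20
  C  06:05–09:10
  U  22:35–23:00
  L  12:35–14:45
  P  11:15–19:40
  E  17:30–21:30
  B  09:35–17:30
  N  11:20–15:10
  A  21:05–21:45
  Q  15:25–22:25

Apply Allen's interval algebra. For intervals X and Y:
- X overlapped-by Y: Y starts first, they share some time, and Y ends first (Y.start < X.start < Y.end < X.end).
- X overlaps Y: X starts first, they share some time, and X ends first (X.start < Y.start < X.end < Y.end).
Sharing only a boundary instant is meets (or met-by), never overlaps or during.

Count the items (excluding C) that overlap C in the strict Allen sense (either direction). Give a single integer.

Target C = [06:05, 09:10].
A [21:05, 21:45] → after → no.
B [09:35, 17:30] → after → no.
E [17:30, 21:30] → after → no.
L [12:35, 14:45] → after → no.
N [11:20, 15:10] → after → no.
P [11:15, 19:40] → after → no.
Q [15:25, 22:25] → after → no.
U [22:35, 23:00] → after → no.
V [08:40, 09:20] → overlapped-by → counts.
W [13:55, 21:30] → after → no.
Z [14:25, 20:15] → after → no.
Total: 1.

1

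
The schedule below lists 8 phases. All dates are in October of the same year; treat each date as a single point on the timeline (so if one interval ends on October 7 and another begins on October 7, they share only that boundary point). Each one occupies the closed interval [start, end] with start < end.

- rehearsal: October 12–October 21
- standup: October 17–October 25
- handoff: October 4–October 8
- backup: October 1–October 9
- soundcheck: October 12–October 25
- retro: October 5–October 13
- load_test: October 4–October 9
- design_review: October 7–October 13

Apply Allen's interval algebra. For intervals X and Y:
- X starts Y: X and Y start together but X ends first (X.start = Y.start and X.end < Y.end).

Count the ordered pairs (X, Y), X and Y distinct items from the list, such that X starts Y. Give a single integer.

2

Checking all 56 ordered pairs for relation 'starts'; matching pairs in alphabetical order:
(handoff, load_test): handoff starts load_test ✓
(rehearsal, soundcheck): rehearsal starts soundcheck ✓
Count: 2.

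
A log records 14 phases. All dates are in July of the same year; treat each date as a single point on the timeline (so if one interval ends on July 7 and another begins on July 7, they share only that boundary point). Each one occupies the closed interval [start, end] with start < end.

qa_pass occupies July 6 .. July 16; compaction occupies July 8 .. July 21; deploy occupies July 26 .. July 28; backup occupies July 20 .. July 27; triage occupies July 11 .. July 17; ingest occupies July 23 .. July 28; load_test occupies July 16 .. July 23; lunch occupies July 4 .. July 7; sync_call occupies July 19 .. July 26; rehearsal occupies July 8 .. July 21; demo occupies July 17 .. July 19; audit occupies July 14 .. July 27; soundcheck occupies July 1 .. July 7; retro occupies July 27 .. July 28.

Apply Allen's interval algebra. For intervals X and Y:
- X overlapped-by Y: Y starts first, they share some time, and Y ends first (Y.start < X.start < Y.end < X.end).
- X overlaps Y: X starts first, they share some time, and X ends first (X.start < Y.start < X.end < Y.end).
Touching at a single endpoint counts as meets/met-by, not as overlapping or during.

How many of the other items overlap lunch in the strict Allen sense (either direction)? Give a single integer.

Target lunch = [July 4, July 7].
audit [July 14, July 27] → after → no.
backup [July 20, July 27] → after → no.
compaction [July 8, July 21] → after → no.
demo [July 17, July 19] → after → no.
deploy [July 26, July 28] → after → no.
ingest [July 23, July 28] → after → no.
load_test [July 16, July 23] → after → no.
qa_pass [July 6, July 16] → overlapped-by → counts.
rehearsal [July 8, July 21] → after → no.
retro [July 27, July 28] → after → no.
soundcheck [July 1, July 7] → finished-by → no.
sync_call [July 19, July 26] → after → no.
triage [July 11, July 17] → after → no.
Total: 1.

1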